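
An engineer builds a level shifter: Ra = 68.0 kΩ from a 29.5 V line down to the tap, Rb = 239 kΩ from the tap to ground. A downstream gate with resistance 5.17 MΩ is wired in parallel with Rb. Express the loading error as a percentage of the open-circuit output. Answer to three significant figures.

1.01 %

The divider's output (Thévenin) resistance is Ra‖Rb = 52.94 kΩ.
Fractional drop under load = R_th/(R_th + R_L) = 52.94 / (52.94 + 5170) = 0.01014.
So the output falls by 1.01 %.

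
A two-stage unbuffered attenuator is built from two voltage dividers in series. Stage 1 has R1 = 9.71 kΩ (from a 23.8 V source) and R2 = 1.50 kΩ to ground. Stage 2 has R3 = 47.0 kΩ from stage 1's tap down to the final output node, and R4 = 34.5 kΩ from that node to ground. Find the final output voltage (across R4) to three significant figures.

Stage 2 presents R3+R4 = 81.50 kΩ as a load on stage 1's tap.
Stage 1's lower leg becomes R2‖(R3+R4) = 1.473 kΩ, so V_mid = 23.8 × 1.473/11.18 = 3.135 V.
Stage 2 is itself unloaded: V_out = V_mid × R4/(R3+R4) = 3.135 × 34.5/81.50 = 1.33 V.

V_out ≈ 1.33 V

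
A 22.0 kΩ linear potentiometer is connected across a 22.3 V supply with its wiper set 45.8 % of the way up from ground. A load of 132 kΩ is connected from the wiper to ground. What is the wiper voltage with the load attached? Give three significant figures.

The wiper splits the pot into (1−α)R = 11.92 kΩ above and αR = 10.08 kΩ below.
Lower section ‖ load = 9.361 kΩ.
V_wiper = 22.3 × 9.361/(11.92 + 9.361) = 9.81 V.

V ≈ 9.81 V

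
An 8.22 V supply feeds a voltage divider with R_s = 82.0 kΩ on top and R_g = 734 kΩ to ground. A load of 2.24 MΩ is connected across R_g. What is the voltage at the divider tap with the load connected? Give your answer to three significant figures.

V_out ≈ 7.16 V

The load sits in parallel with R_g: R_g‖R_L = (734 × 2240) / (734 + 2240) = 552.8 kΩ.
V_out = 8.22 × 552.8 / (82.0 + 552.8) = 8.22 × 552.8/634.8 = 7.16 V.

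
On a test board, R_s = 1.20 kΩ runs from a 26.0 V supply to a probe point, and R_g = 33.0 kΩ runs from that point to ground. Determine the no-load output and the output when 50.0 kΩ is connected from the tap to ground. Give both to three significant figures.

Open-circuit: V = 26.0 × 33.0/(1.20 + 33.0) = 25.1 V.
With the load, R_g becomes R_g‖R_L = 19.88 kΩ, so V = 26.0 × 19.88/21.08 = 24.5 V.

Unloaded: 25.1 V; loaded: 24.5 V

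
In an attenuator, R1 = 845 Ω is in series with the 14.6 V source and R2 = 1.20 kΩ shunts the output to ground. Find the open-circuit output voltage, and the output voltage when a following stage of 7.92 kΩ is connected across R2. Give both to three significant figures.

Open-circuit: V = 14.6 × 1200/(845 + 1200) = 8.57 V.
With the load, R2 becomes R2‖R_L = 1042 Ω, so V = 14.6 × 1042/1887 = 8.06 V.

Unloaded: 8.57 V; loaded: 8.06 V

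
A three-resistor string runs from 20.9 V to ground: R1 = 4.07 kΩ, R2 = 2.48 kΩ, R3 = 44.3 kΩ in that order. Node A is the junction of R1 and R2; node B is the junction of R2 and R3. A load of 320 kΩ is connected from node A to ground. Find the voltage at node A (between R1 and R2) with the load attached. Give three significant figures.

V ≈ 19.0 V

Below node A the series string R2+R3 = 46.78 kΩ sits in parallel with the 320 kΩ load: 40.81 kΩ.
V_A = 20.9 × 40.81/(4.07 + 40.81) = 19.0 V.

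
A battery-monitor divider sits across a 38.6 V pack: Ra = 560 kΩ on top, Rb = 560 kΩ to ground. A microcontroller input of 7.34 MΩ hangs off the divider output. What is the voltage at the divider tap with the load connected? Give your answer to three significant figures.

The load sits in parallel with Rb: Rb‖R_L = (560 × 7340) / (560 + 7340) = 520.3 kΩ.
V_out = 38.6 × 520.3 / (560 + 520.3) = 38.6 × 520.3/1080 = 18.6 V.
(Unloaded it would have been 19.3 V.)

V_out ≈ 18.6 V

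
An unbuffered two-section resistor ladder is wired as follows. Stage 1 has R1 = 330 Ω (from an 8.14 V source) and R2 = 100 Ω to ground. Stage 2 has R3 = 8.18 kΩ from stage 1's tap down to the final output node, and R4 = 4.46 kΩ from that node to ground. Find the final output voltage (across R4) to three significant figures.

V_out ≈ 0.664 V

Stage 2 presents R3+R4 = 12640 Ω as a load on stage 1's tap.
Stage 1's lower leg becomes R2‖(R3+R4) = 99.22 Ω, so V_mid = 8.14 × 99.22/429.2 = 1.882 V.
Stage 2 is itself unloaded: V_out = V_mid × R4/(R3+R4) = 1.882 × 4460/12640 = 0.664 V.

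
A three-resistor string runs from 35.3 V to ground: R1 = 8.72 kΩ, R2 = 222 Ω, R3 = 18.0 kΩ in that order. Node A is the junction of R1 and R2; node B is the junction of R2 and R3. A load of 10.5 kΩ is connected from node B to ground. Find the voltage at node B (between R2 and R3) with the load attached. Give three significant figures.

V ≈ 15.0 V

At node B, R3 is in parallel with the load: R3‖R_L = 6632 Ω.
Below node A the resistance is R2 + (R3‖R_L) = 6854 Ω, so V_A = 35.3 × 6854/15570 = 15.53 V.
Then V_B = V_A × (R3‖R_L)/(R2 + R3‖R_L) = 15.53 × 6632/6854 = 15.0 V.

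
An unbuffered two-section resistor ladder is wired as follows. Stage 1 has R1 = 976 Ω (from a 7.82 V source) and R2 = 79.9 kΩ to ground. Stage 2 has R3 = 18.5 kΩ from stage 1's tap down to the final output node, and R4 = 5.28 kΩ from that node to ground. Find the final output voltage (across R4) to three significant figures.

V_out ≈ 1.65 V

Stage 2 presents R3+R4 = 23780 Ω as a load on stage 1's tap.
Stage 1's lower leg becomes R2‖(R3+R4) = 18330 Ω, so V_mid = 7.82 × 18330/19300 = 7.425 V.
Stage 2 is itself unloaded: V_out = V_mid × R4/(R3+R4) = 7.425 × 5280/23780 = 1.65 V.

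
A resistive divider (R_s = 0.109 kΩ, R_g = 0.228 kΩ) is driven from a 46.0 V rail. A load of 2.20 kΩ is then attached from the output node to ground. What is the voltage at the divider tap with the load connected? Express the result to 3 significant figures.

The load sits in parallel with R_g: R_g‖R_L = (228 × 2200) / (228 + 2200) = 206.6 Ω.
V_out = 46.0 × 206.6 / (109 + 206.6) = 46.0 × 206.6/315.6 = 30.1 V.

V_out ≈ 30.1 V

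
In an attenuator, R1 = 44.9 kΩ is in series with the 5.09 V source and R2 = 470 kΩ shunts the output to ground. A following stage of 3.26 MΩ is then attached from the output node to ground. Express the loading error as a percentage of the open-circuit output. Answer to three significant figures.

1.24 %

The divider's output (Thévenin) resistance is R1‖R2 = 40.98 kΩ.
Fractional drop under load = R_th/(R_th + R_L) = 40.98 / (40.98 + 3260) = 0.01242.
So the output falls by 1.24 %.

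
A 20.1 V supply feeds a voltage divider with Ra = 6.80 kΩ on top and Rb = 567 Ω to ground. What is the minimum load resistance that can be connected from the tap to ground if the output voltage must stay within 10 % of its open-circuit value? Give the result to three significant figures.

Output resistance R_th = Ra‖Rb = (6800 × 567)/7367 = 523.4 Ω.
The fractional drop is R_th/(R_th + R_L); requiring this ≤ 0.100 gives R_L ≥ R_th(1/0.100 − 1) = 523.4 × 9.000 = 4.71 kΩ.

R_L(min) ≈ 4.71 kΩ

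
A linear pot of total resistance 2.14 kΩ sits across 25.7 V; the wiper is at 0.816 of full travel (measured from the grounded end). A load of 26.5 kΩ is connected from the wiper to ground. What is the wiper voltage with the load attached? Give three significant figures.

V ≈ 20.7 V

The wiper splits the pot into (1−α)R = 393.8 Ω above and αR = 1746 Ω below.
Lower section ‖ load = 1638 Ω.
V_wiper = 25.7 × 1638/(393.8 + 1638) = 20.7 V.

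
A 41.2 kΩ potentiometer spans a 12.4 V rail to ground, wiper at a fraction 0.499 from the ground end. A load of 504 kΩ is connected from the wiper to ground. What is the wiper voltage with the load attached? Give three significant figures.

The wiper splits the pot into (1−α)R = 20.64 kΩ above and αR = 20.56 kΩ below.
Lower section ‖ load = 19.75 kΩ.
V_wiper = 12.4 × 19.75/(20.64 + 19.75) = 6.06 V.

V ≈ 6.06 V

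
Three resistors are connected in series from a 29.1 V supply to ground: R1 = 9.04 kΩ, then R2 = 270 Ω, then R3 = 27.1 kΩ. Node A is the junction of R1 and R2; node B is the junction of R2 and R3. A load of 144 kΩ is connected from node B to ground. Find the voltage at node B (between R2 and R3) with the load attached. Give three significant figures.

V ≈ 20.7 V

At node B, R3 is in parallel with the load: R3‖R_L = 22810 Ω.
Below node A the resistance is R2 + (R3‖R_L) = 23080 Ω, so V_A = 29.1 × 23080/32120 = 20.91 V.
Then V_B = V_A × (R3‖R_L)/(R2 + R3‖R_L) = 20.91 × 22810/23080 = 20.7 V.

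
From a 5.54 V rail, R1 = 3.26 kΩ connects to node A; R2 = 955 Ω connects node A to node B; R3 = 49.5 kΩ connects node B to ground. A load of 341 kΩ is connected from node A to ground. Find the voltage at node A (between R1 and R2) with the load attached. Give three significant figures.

V ≈ 5.16 V

Below node A the series string R2+R3 = 50460 Ω sits in parallel with the 341000 Ω load: 43950 Ω.
V_A = 5.54 × 43950/(3260 + 43950) = 5.16 V.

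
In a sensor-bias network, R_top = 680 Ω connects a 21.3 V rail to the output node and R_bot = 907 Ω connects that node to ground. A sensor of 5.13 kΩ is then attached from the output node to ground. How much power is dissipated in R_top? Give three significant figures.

P ≈ 147 mW

Total resistance from the source is R_top + (R_bot‖R_L) = 1451 Ω, so I = 21.3/1451 Ω = 14.68 mA.
P = I²·R_top = (14.68 mA)² × 680 Ω = 147 mW.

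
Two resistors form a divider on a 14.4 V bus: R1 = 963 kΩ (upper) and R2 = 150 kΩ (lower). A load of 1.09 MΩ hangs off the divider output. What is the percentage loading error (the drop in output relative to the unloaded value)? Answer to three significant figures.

10.6 %

Unloaded V = 14.4 × 150/1113 = 1.9407 V.
Loaded: R2‖R_L = 131.9 kΩ, giving V = 14.4 × 131.9/1095 = 1.7342 V.
Drop = (1.9407 − 1.7342) / 1.9407 = 10.6 %.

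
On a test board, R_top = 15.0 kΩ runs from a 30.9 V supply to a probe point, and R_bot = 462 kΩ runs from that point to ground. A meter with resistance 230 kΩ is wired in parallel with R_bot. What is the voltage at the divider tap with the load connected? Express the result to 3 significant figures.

The load sits in parallel with R_bot: R_bot‖R_L = (462 × 230) / (462 + 230) = 153.6 kΩ.
V_out = 30.9 × 153.6 / (15.0 + 153.6) = 30.9 × 153.6/168.6 = 28.2 V.

V_out ≈ 28.2 V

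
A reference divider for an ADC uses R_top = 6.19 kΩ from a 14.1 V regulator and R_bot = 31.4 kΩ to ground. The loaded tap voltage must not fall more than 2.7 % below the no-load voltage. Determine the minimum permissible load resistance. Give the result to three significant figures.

Output resistance R_th = R_top‖R_bot = (6.19 × 31.4)/37.59 = 5.171 kΩ.
The fractional drop is R_th/(R_th + R_L); requiring this ≤ 0.0270 gives R_L ≥ R_th(1/0.0270 − 1) = 5.171 × 36.04 = 186 kΩ.

R_L(min) ≈ 186 kΩ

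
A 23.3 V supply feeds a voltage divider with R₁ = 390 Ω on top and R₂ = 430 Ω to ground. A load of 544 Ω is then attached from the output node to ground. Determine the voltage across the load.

V_out ≈ 8.88 V

The load sits in parallel with R₂: R₂‖R_L = (430 × 544) / (430 + 544) = 240.2 Ω.
V_out = 23.3 × 240.2 / (390 + 240.2) = 23.3 × 240.2/630.2 = 8.88 V.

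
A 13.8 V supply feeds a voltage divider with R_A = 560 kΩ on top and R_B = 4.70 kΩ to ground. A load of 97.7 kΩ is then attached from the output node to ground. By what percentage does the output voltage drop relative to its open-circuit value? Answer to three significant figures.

4.55 %

The divider's output (Thévenin) resistance is R_A‖R_B = 4.661 kΩ.
Fractional drop under load = R_th/(R_th + R_L) = 4.661 / (4.661 + 97.7) = 0.04553.
So the output falls by 4.55 %.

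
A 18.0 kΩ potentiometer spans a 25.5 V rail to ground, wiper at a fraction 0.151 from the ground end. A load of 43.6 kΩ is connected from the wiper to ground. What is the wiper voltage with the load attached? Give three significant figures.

The wiper splits the pot into (1−α)R = 15.28 kΩ above and αR = 2.718 kΩ below.
Lower section ‖ load = 2.559 kΩ.
V_wiper = 25.5 × 2.559/(15.28 + 2.559) = 3.66 V.

V ≈ 3.66 V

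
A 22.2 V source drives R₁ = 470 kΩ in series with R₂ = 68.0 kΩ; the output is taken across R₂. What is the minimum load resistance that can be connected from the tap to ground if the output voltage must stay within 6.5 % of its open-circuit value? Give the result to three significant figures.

Output resistance R_th = R₁‖R₂ = (470 × 68.0)/538.0 = 59.41 kΩ.
The fractional drop is R_th/(R_th + R_L); requiring this ≤ 0.0650 gives R_L ≥ R_th(1/0.0650 − 1) = 59.41 × 14.38 = 855 kΩ.

R_L(min) ≈ 855 kΩ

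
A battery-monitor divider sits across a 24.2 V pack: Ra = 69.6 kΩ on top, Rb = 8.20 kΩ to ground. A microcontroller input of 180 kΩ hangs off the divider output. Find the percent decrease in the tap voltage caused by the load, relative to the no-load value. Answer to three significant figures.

3.92 %

The divider's output (Thévenin) resistance is Ra‖Rb = 7.336 kΩ.
Fractional drop under load = R_th/(R_th + R_L) = 7.336 / (7.336 + 180) = 0.03916.
So the output falls by 3.92 %.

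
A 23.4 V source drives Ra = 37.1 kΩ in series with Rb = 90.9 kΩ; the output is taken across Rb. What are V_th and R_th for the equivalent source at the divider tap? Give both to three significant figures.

V_th is the open-circuit tap voltage: 23.4 × 90.9/(37.1 + 90.9) = 16.6 V.
With the supply zeroed, Ra and Rb appear in parallel from the tap: R_th = Ra‖Rb = (37.1 × 90.9)/128.0 = 26.3 kΩ.

V_th = 16.6 V, R_th = 26.3 kΩ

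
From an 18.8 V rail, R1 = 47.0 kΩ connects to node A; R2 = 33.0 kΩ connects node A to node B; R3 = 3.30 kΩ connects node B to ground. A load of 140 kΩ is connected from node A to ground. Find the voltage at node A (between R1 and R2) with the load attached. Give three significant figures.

Below node A the series string R2+R3 = 36.30 kΩ sits in parallel with the 140 kΩ load: 28.83 kΩ.
V_A = 18.8 × 28.83/(47.0 + 28.83) = 7.15 V.

V ≈ 7.15 V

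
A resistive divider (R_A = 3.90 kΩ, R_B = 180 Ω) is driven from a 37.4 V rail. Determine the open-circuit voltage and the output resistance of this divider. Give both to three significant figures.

V_th = 1.65 V, R_th = 172 Ω

V_th is the open-circuit tap voltage: 37.4 × 180/(3900 + 180) = 1.65 V.
With the supply zeroed, R_A and R_B appear in parallel from the tap: R_th = R_A‖R_B = (3900 × 180)/4080 = 172 Ω.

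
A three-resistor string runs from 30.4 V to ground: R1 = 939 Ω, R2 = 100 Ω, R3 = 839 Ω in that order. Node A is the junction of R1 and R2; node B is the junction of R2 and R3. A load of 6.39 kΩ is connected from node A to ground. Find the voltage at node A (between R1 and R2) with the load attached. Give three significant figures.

Below node A the series string R2+R3 = 939.0 Ω sits in parallel with the 6390 Ω load: 818.7 Ω.
V_A = 30.4 × 818.7/(939 + 818.7) = 14.2 V.

V ≈ 14.2 V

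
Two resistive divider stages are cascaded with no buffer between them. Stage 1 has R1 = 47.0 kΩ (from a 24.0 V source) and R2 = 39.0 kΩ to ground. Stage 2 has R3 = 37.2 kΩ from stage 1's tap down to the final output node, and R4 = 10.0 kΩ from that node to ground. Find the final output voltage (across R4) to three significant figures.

V_out ≈ 1.59 V

Stage 2 presents R3+R4 = 47.20 kΩ as a load on stage 1's tap.
Stage 1's lower leg becomes R2‖(R3+R4) = 21.35 kΩ, so V_mid = 24.0 × 21.35/68.35 = 7.498 V.
Stage 2 is itself unloaded: V_out = V_mid × R4/(R3+R4) = 7.498 × 10.0/47.20 = 1.59 V.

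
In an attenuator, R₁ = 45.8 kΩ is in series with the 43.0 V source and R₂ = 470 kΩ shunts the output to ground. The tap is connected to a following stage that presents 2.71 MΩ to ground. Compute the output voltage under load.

V_out ≈ 38.6 V

The load sits in parallel with R₂: R₂‖R_L = (470 × 2710) / (470 + 2710) = 400.5 kΩ.
V_out = 43.0 × 400.5 / (45.8 + 400.5) = 43.0 × 400.5/446.3 = 38.6 V.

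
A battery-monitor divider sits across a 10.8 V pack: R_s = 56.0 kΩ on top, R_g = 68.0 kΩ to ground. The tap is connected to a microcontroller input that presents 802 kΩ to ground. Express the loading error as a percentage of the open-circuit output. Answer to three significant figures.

The divider's output (Thévenin) resistance is R_s‖R_g = 30.71 kΩ.
Fractional drop under load = R_th/(R_th + R_L) = 30.71 / (30.71 + 802) = 0.03688.
So the output falls by 3.69 %.

3.69 %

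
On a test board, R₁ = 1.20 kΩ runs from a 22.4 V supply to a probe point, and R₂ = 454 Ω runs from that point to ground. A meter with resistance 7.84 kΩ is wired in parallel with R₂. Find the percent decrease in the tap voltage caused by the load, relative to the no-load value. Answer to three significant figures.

The divider's output (Thévenin) resistance is R₁‖R₂ = 329.4 Ω.
Fractional drop under load = R_th/(R_th + R_L) = 329.4 / (329.4 + 7840) = 0.04032.
So the output falls by 4.03 %.

4.03 %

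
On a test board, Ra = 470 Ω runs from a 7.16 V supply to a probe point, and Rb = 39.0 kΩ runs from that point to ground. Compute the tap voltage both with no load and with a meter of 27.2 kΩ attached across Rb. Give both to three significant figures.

Unloaded: 7.07 V; loaded: 6.96 V

Open-circuit: V = 7.16 × 39000/(470 + 39000) = 7.07 V.
With the load, Rb becomes Rb‖R_L = 16020 Ω, so V = 7.16 × 16020/16490 = 6.96 V.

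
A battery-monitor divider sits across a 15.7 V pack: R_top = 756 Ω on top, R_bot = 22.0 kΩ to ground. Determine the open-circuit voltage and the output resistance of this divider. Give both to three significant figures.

V_th is the open-circuit tap voltage: 15.7 × 22000/(756 + 22000) = 15.2 V.
With the supply zeroed, R_top and R_bot appear in parallel from the tap: R_th = R_top‖R_bot = (756 × 22000)/22760 = 731 Ω.

V_th = 15.2 V, R_th = 731 Ω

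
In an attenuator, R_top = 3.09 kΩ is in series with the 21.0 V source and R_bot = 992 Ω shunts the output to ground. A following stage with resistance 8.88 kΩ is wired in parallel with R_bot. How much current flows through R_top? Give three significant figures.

R_bot‖R_L = 892.3 Ω, so the source sees R_top + R_bot‖R_L = 3982 Ω.
I = 21.0 V / 3982 Ω = 5.27 mA.

I ≈ 5.27 mA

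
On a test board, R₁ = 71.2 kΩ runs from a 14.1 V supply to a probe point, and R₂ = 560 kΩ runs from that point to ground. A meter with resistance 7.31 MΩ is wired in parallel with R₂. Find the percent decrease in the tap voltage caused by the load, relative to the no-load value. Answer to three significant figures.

The divider's output (Thévenin) resistance is R₁‖R₂ = 63.17 kΩ.
Fractional drop under load = R_th/(R_th + R_L) = 63.17 / (63.17 + 7310) = 0.008567.
So the output falls by 0.857 %.

0.857 %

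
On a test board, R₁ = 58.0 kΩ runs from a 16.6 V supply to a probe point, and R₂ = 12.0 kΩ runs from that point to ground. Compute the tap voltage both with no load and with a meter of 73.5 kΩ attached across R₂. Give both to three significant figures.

Open-circuit: V = 16.6 × 12.0/(58.0 + 12.0) = 2.85 V.
With the load, R₂ becomes R₂‖R_L = 10.32 kΩ, so V = 16.6 × 10.32/68.32 = 2.51 V.

Unloaded: 2.85 V; loaded: 2.51 V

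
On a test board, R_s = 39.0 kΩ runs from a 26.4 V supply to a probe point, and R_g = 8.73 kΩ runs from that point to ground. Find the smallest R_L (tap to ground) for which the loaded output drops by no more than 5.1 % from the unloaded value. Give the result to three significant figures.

R_L(min) ≈ 133 kΩ

Output resistance R_th = R_s‖R_g = (39.0 × 8.73)/47.73 = 7.133 kΩ.
The fractional drop is R_th/(R_th + R_L); requiring this ≤ 0.0510 gives R_L ≥ R_th(1/0.0510 − 1) = 7.133 × 18.61 = 133 kΩ.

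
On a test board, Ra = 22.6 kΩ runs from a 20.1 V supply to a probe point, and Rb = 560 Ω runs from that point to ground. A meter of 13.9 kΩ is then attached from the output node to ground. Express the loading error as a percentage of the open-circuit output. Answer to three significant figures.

3.78 %

The divider's output (Thévenin) resistance is Ra‖Rb = 546.5 Ω.
Fractional drop under load = R_th/(R_th + R_L) = 546.5 / (546.5 + 13900) = 0.03783.
So the output falls by 3.78 %.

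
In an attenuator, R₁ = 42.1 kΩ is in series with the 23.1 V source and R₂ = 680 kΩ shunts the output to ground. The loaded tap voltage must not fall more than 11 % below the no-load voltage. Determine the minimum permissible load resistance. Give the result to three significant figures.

Output resistance R_th = R₁‖R₂ = (42.1 × 680)/722.1 = 39.65 kΩ.
The fractional drop is R_th/(R_th + R_L); requiring this ≤ 0.110 gives R_L ≥ R_th(1/0.110 − 1) = 39.65 × 8.091 = 321 kΩ.

R_L(min) ≈ 321 kΩ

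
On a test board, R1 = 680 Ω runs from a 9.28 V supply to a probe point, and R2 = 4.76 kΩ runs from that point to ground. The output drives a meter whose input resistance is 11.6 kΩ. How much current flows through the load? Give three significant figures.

I_L ≈ 0.666 mA

R2‖R_L = 3375 Ω; V_out = 9.28 × 3375/4055 = 7.724 V.
I_L = V_out / R_L = 7.724 / 11.6 kΩ = 0.666 mA.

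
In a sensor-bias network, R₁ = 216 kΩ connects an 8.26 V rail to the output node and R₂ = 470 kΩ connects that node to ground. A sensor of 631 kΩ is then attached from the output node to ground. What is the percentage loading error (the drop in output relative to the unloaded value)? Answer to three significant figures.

19.0 %

Unloaded V = 8.26 × 470/686.0 = 5.659 V.
Loaded: R₂‖R_L = 269.4 kΩ, giving V = 8.26 × 269.4/485.4 = 4.584 V.
Drop = (5.659 − 4.584) / 5.659 = 19.0 %.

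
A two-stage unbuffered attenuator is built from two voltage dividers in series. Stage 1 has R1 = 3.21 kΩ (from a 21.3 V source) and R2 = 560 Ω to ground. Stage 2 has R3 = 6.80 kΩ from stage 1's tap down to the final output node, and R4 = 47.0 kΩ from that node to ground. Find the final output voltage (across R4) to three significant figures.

Stage 2 presents R3+R4 = 53800 Ω as a load on stage 1's tap.
Stage 1's lower leg becomes R2‖(R3+R4) = 554.2 Ω, so V_mid = 21.3 × 554.2/3764 = 3.136 V.
Stage 2 is itself unloaded: V_out = V_mid × R4/(R3+R4) = 3.136 × 47000/53800 = 2.74 V.

V_out ≈ 2.74 V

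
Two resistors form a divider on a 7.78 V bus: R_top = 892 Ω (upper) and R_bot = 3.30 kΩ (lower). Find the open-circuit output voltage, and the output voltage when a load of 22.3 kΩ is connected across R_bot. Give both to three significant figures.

Unloaded: 6.12 V; loaded: 5.94 V

Open-circuit: V = 7.78 × 3300/(892 + 3300) = 6.12 V.
With the load, R_bot becomes R_bot‖R_L = 2875 Ω, so V = 7.78 × 2875/3767 = 5.94 V.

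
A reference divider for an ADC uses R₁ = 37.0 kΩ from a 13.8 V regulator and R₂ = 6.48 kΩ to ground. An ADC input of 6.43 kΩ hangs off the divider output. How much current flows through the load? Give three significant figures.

R₂‖R_L = 3.227 kΩ; V_out = 13.8 × 3.227/40.23 = 1.107 V.
I_L = V_out / R_L = 1.107 / 6.43 kΩ = 0.172 mA.

I_L ≈ 0.172 mA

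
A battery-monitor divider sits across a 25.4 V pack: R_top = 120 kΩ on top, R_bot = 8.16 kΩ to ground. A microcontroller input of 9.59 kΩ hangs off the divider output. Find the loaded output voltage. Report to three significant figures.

The load sits in parallel with R_bot: R_bot‖R_L = (8.16 × 9.59) / (8.16 + 9.59) = 4.409 kΩ.
V_out = 25.4 × 4.409 / (120 + 4.409) = 25.4 × 4.409/124.4 = 0.900 V.
(Unloaded it would have been 1.62 V.)

V_out ≈ 0.900 V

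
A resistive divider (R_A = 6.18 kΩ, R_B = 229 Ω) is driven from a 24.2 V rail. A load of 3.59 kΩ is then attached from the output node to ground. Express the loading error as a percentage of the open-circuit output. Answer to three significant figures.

5.79 %

The divider's output (Thévenin) resistance is R_A‖R_B = 220.8 Ω.
Fractional drop under load = R_th/(R_th + R_L) = 220.8 / (220.8 + 3590) = 0.05794.
So the output falls by 5.79 %.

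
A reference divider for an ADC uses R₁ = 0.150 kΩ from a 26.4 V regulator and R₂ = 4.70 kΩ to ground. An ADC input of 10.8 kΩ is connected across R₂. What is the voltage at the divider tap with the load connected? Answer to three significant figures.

V_out ≈ 25.2 V

The load sits in parallel with R₂: R₂‖R_L = (4700 × 10800) / (4700 + 10800) = 3275 Ω.
V_out = 26.4 × 3275 / (150 + 3275) = 26.4 × 3275/3425 = 25.2 V.
(Unloaded it would have been 25.6 V.)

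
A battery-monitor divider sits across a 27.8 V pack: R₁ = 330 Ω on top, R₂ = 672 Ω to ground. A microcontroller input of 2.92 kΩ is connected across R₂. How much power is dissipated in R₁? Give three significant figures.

P ≈ 332 mW

Total resistance from the source is R₁ + (R₂‖R_L) = 876.3 Ω, so I = 27.8/876.3 Ω = 31.72 mA.
P = I²·R₁ = (31.72 mA)² × 330 Ω = 332 mW.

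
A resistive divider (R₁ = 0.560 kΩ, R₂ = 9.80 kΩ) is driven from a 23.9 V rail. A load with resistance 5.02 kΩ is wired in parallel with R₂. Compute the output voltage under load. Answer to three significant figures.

The load sits in parallel with R₂: R₂‖R_L = (9800 × 5020) / (9800 + 5020) = 3320 Ω.
V_out = 23.9 × 3320 / (560 + 3320) = 23.9 × 3320/3880 = 20.5 V.

V_out ≈ 20.5 V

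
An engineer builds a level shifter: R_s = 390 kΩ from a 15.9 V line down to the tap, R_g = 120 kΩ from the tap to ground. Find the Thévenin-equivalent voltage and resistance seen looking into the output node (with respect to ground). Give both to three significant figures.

V_th is the open-circuit tap voltage: 15.9 × 120/(390 + 120) = 3.74 V.
With the supply zeroed, R_s and R_g appear in parallel from the tap: R_th = R_s‖R_g = (390 × 120)/510.0 = 91.8 kΩ.

V_th = 3.74 V, R_th = 91.8 kΩ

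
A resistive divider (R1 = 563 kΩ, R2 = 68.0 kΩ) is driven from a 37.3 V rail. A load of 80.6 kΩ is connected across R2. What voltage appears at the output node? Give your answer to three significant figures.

V_out ≈ 2.29 V

The load sits in parallel with R2: R2‖R_L = (68.0 × 80.6) / (68.0 + 80.6) = 36.88 kΩ.
V_out = 37.3 × 36.88 / (563 + 36.88) = 37.3 × 36.88/599.9 = 2.29 V.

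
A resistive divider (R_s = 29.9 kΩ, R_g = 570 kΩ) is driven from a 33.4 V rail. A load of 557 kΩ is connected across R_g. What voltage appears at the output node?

The load sits in parallel with R_g: R_g‖R_L = (570 × 557) / (570 + 557) = 281.7 kΩ.
V_out = 33.4 × 281.7 / (29.9 + 281.7) = 33.4 × 281.7/311.6 = 30.2 V.

V_out ≈ 30.2 V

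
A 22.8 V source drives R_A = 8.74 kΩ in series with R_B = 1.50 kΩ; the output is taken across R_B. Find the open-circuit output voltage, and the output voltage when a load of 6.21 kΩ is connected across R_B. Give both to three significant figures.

Open-circuit: V = 22.8 × 1.50/(8.74 + 1.50) = 3.34 V.
With the load, R_B becomes R_B‖R_L = 1.208 kΩ, so V = 22.8 × 1.208/9.948 = 2.77 V.

Unloaded: 3.34 V; loaded: 2.77 V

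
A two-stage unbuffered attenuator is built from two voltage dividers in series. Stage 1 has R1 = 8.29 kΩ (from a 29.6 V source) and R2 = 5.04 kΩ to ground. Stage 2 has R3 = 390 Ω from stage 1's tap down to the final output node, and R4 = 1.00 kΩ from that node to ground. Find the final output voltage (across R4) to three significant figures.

Stage 2 presents R3+R4 = 1390 Ω as a load on stage 1's tap.
Stage 1's lower leg becomes R2‖(R3+R4) = 1090 Ω, so V_mid = 29.6 × 1090/9380 = 3.438 V.
Stage 2 is itself unloaded: V_out = V_mid × R4/(R3+R4) = 3.438 × 1000/1390 = 2.47 V.

V_out ≈ 2.47 V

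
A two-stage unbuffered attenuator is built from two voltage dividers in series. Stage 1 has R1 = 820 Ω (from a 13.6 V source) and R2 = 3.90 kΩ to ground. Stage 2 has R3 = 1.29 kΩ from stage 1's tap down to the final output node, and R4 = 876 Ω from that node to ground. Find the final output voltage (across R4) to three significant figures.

V_out ≈ 3.46 V

Stage 2 presents R3+R4 = 2166 Ω as a load on stage 1's tap.
Stage 1's lower leg becomes R2‖(R3+R4) = 1393 Ω, so V_mid = 13.6 × 1393/2213 = 8.560 V.
Stage 2 is itself unloaded: V_out = V_mid × R4/(R3+R4) = 8.560 × 876/2166 = 3.46 V.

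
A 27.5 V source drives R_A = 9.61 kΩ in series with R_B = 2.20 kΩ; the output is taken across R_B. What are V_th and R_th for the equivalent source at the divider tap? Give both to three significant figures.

V_th = 5.12 V, R_th = 1.79 kΩ

V_th is the open-circuit tap voltage: 27.5 × 2.20/(9.61 + 2.20) = 5.12 V.
With the supply zeroed, R_A and R_B appear in parallel from the tap: R_th = R_A‖R_B = (9.61 × 2.20)/11.81 = 1.79 kΩ.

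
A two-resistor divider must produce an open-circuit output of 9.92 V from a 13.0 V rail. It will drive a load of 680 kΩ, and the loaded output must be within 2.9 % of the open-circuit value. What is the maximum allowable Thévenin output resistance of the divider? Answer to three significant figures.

Loading drop = R_th/(R_th + R_L) ≤ 0.0290, so R_th ≤ R_L · ε/(1−ε) = 680 kΩ × 0.0290/0.9710 = 20.3 kΩ.
(Any R1, R2 with R2/(R1+R2) = 0.763 and R1‖R2 ≤ 20.3 kΩ will meet the spec.)

R_th ≤ 20.3 kΩ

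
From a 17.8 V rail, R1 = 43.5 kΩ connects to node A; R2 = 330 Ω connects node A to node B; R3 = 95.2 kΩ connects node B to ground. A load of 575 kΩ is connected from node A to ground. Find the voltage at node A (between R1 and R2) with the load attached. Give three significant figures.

Below node A the series string R2+R3 = 95530 Ω sits in parallel with the 575000 Ω load: 81920 Ω.
V_A = 17.8 × 81920/(43500 + 81920) = 11.6 V.

V ≈ 11.6 V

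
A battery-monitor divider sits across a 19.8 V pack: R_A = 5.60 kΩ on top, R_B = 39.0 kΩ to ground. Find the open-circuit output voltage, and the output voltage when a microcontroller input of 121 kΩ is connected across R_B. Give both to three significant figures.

Open-circuit: V = 19.8 × 39.0/(5.60 + 39.0) = 17.3 V.
With the load, R_B becomes R_B‖R_L = 29.49 kΩ, so V = 19.8 × 29.49/35.09 = 16.6 V.

Unloaded: 17.3 V; loaded: 16.6 V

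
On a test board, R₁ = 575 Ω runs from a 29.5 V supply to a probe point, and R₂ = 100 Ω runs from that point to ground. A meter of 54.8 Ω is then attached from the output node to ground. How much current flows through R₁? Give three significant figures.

I ≈ 48.3 mA

R₂‖R_L = 35.40 Ω, so the source sees R₁ + R₂‖R_L = 610.4 Ω.
I = 29.5 V / 610.4 Ω = 48.3 mA.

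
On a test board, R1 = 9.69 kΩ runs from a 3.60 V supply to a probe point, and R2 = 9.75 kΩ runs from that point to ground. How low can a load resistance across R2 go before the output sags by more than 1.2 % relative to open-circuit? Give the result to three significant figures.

R_L(min) ≈ 400 kΩ

Output resistance R_th = R1‖R2 = (9.69 × 9.75)/19.44 = 4.860 kΩ.
The fractional drop is R_th/(R_th + R_L); requiring this ≤ 0.0120 gives R_L ≥ R_th(1/0.0120 − 1) = 4.860 × 82.33 = 400 kΩ.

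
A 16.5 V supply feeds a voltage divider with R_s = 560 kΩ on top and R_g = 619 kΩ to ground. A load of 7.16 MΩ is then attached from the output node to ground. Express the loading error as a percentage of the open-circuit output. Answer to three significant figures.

3.94 %

The divider's output (Thévenin) resistance is R_s‖R_g = 294.0 kΩ.
Fractional drop under load = R_th/(R_th + R_L) = 294.0 / (294.0 + 7160) = 0.03944.
So the output falls by 3.94 %.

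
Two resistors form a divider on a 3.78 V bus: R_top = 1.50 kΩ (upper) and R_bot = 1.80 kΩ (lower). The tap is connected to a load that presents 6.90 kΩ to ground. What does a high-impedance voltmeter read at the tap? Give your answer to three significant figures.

The load sits in parallel with R_bot: R_bot‖R_L = (1.80 × 6.90) / (1.80 + 6.90) = 1.428 kΩ.
V_out = 3.78 × 1.428 / (1.50 + 1.428) = 3.78 × 1.428/2.928 = 1.84 V.

V_out ≈ 1.84 V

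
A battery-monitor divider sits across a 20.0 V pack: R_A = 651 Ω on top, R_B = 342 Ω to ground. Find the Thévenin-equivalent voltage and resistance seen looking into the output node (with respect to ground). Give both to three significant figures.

V_th is the open-circuit tap voltage: 20.0 × 342/(651 + 342) = 6.89 V.
With the supply zeroed, R_A and R_B appear in parallel from the tap: R_th = R_A‖R_B = (651 × 342)/993.0 = 224 Ω.

V_th = 6.89 V, R_th = 224 Ω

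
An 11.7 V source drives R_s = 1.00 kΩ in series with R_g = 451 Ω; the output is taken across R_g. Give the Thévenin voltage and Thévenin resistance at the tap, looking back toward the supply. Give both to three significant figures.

V_th is the open-circuit tap voltage: 11.7 × 451/(1000 + 451) = 3.64 V.
With the supply zeroed, R_s and R_g appear in parallel from the tap: R_th = R_s‖R_g = (1000 × 451)/1451 = 311 Ω.

V_th = 3.64 V, R_th = 311 Ω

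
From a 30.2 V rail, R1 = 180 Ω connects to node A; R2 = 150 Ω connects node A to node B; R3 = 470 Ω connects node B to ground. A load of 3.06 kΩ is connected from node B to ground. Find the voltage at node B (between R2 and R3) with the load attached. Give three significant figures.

V ≈ 16.7 V

At node B, R3 is in parallel with the load: R3‖R_L = 407.4 Ω.
Below node A the resistance is R2 + (R3‖R_L) = 557.4 Ω, so V_A = 30.2 × 557.4/737.4 = 22.83 V.
Then V_B = V_A × (R3‖R_L)/(R2 + R3‖R_L) = 22.83 × 407.4/557.4 = 16.7 V.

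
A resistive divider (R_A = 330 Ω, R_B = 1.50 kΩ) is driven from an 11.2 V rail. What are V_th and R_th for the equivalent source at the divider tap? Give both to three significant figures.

V_th is the open-circuit tap voltage: 11.2 × 1500/(330 + 1500) = 9.18 V.
With the supply zeroed, R_A and R_B appear in parallel from the tap: R_th = R_A‖R_B = (330 × 1500)/1830 = 270 Ω.

V_th = 9.18 V, R_th = 270 Ω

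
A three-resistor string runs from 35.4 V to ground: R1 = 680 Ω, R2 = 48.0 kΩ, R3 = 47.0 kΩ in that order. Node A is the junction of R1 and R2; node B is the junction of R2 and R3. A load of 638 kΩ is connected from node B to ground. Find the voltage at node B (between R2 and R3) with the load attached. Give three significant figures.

At node B, R3 is in parallel with the load: R3‖R_L = 43780 Ω.
Below node A the resistance is R2 + (R3‖R_L) = 91780 Ω, so V_A = 35.4 × 91780/92460 = 35.14 V.
Then V_B = V_A × (R3‖R_L)/(R2 + R3‖R_L) = 35.14 × 43780/91780 = 16.8 V.

V ≈ 16.8 V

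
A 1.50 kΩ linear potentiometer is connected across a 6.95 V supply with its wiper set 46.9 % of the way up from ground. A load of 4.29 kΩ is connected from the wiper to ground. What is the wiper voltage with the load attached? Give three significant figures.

V ≈ 3.00 V

The wiper splits the pot into (1−α)R = 796.5 Ω above and αR = 703.5 Ω below.
Lower section ‖ load = 604.4 Ω.
V_wiper = 6.95 × 604.4/(796.5 + 604.4) = 3.00 V.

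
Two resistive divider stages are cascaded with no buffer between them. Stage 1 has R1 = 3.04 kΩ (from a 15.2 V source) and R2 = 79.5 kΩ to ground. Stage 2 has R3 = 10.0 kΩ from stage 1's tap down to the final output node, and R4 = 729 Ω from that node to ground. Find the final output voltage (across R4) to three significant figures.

Stage 2 presents R3+R4 = 10730 Ω as a load on stage 1's tap.
Stage 1's lower leg becomes R2‖(R3+R4) = 9453 Ω, so V_mid = 15.2 × 9453/12490 = 11.50 V.
Stage 2 is itself unloaded: V_out = V_mid × R4/(R3+R4) = 11.50 × 729/10730 = 0.781 V.

V_out ≈ 0.781 V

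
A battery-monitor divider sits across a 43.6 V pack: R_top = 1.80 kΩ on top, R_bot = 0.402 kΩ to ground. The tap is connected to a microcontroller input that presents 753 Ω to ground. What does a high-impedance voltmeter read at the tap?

The load sits in parallel with R_bot: R_bot‖R_L = (402 × 753) / (402 + 753) = 262.1 Ω.
V_out = 43.6 × 262.1 / (1800 + 262.1) = 43.6 × 262.1/2062 = 5.54 V.

V_out ≈ 5.54 V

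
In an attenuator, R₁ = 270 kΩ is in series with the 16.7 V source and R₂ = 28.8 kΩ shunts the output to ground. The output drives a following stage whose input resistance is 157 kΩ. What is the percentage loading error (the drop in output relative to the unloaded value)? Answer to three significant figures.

The divider's output (Thévenin) resistance is R₁‖R₂ = 26.02 kΩ.
Fractional drop under load = R_th/(R_th + R_L) = 26.02 / (26.02 + 157) = 0.1422.
So the output falls by 14.2 %.

14.2 %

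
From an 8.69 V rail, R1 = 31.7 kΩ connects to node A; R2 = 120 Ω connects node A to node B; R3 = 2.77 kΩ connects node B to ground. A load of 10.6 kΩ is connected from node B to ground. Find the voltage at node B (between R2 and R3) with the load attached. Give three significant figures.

At node B, R3 is in parallel with the load: R3‖R_L = 2196 Ω.
Below node A the resistance is R2 + (R3‖R_L) = 2316 Ω, so V_A = 8.69 × 2316/34020 = 0.5917 V.
Then V_B = V_A × (R3‖R_L)/(R2 + R3‖R_L) = 0.5917 × 2196/2316 = 0.561 V.

V ≈ 0.561 V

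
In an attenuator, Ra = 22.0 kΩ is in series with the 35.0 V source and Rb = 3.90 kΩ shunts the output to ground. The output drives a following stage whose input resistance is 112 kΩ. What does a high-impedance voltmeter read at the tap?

V_out ≈ 5.12 V

The load sits in parallel with Rb: Rb‖R_L = (3.90 × 112) / (3.90 + 112) = 3.769 kΩ.
V_out = 35.0 × 3.769 / (22.0 + 3.769) = 35.0 × 3.769/25.77 = 5.12 V.
(Unloaded it would have been 5.27 V.)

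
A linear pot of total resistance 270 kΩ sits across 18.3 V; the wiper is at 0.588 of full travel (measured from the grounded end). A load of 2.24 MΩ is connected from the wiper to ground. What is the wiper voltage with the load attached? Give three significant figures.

The wiper splits the pot into (1−α)R = 111.2 kΩ above and αR = 158.8 kΩ below.
Lower section ‖ load = 148.3 kΩ.
V_wiper = 18.3 × 148.3/(111.2 + 148.3) = 10.5 V.

V ≈ 10.5 V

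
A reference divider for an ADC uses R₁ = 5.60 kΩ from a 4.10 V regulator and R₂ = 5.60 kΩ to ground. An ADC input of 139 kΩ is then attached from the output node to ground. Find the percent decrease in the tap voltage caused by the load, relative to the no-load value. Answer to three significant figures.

1.97 %

The divider's output (Thévenin) resistance is R₁‖R₂ = 2.800 kΩ.
Fractional drop under load = R_th/(R_th + R_L) = 2.800 / (2.800 + 139) = 0.01975.
So the output falls by 1.97 %.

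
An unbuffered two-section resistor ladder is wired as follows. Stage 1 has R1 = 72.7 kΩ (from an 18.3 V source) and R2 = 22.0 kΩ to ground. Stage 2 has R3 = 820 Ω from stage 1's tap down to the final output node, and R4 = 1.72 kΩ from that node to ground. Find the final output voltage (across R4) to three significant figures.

Stage 2 presents R3+R4 = 2540 Ω as a load on stage 1's tap.
Stage 1's lower leg becomes R2‖(R3+R4) = 2277 Ω, so V_mid = 18.3 × 2277/74980 = 0.5558 V.
Stage 2 is itself unloaded: V_out = V_mid × R4/(R3+R4) = 0.5558 × 1720/2540 = 0.376 V.

V_out ≈ 0.376 V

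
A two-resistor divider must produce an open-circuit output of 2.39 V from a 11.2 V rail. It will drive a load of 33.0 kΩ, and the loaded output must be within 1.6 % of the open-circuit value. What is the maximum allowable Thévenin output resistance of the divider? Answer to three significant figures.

Loading drop = R_th/(R_th + R_L) ≤ 0.0160, so R_th ≤ R_L · ε/(1−ε) = 33.0 kΩ × 0.0160/0.9840 = 537 Ω.
(Any R1, R2 with R2/(R1+R2) = 0.213 and R1‖R2 ≤ 537 Ω will meet the spec.)

R_th ≤ 537 Ω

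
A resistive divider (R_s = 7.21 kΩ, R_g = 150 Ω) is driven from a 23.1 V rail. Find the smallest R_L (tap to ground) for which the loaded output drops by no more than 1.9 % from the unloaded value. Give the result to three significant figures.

Output resistance R_th = R_s‖R_g = (7210 × 150)/7360 = 146.9 Ω.
The fractional drop is R_th/(R_th + R_L); requiring this ≤ 0.0190 gives R_L ≥ R_th(1/0.0190 − 1) = 146.9 × 51.63 = 7.59 kΩ.

R_L(min) ≈ 7.59 kΩ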